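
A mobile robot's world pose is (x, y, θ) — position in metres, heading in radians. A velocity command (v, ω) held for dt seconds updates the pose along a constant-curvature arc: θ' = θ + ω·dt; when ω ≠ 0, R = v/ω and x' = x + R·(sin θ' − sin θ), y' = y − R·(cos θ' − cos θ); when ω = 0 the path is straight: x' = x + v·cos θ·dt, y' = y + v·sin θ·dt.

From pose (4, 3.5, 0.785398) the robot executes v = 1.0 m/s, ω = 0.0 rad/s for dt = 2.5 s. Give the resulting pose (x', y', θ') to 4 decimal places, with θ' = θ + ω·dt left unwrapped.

(5.7678, 5.2678, 0.7854)

θ' = 0.7854 + 0.0·2.5 = 0.7854
ω = 0 → straight: x' = 4 + 1.0·cos(0.7854)·2.5 = 5.7678
y' = 3.5 + 1.0·sin(0.7854)·2.5 = 5.2678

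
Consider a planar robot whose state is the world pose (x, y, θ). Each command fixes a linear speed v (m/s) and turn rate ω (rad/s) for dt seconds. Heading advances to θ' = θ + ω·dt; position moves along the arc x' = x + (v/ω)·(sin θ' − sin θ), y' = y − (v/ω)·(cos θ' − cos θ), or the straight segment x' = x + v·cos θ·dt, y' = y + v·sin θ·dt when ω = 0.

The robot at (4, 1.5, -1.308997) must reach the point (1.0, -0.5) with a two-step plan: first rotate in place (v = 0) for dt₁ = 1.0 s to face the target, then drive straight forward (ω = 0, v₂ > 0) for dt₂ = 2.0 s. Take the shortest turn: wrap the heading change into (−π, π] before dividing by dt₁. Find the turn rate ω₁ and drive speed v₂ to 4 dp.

ω₁ = -1.2446, v₂ = 1.8028

heading to target = atan2(-0.5−1.5, 1−4) = -2.5536
Δθ = wrap(-2.5536 − -1.3090) = -1.2446; ω₁ = Δθ/dt₁ = -1.2446
distance = √((1−4)² + (-0.5−1.5)²) = 3.6056; v₂ = distance/dt₂ = 1.8028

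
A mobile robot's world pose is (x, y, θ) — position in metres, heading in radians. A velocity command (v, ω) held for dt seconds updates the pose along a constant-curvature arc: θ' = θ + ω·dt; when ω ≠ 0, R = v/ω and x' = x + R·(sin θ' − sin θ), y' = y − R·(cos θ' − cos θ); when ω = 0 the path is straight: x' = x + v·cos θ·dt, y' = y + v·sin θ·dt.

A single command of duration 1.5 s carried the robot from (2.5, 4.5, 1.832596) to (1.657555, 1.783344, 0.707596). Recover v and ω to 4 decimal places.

Δθ = 0.707596 − 1.832596 = -1.125000
ω = Δθ/dt = -1.125000/1.5 = -0.7500
R = −Δy/(cos θ' − cos θ) = 2.6667
v = R·ω = 2.6667·-0.7500 = -2.0000

v = -2.0000, ω = -0.7500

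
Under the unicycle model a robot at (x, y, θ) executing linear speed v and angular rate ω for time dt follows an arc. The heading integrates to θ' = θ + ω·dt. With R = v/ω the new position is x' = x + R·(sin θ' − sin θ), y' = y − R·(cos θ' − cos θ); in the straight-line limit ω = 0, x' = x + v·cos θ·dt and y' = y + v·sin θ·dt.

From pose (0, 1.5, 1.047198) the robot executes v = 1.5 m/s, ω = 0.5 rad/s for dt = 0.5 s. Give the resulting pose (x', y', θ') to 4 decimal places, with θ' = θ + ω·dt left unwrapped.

θ' = 1.0472 + 0.5·0.5 = 1.2972
R = v/ω = 1.5/0.5 = 3.0000
x' = 0 + 3.0000·(sin 1.2972 − sin 1.0472) = 0.2903
y' = 1.5 − 3.0000·(cos 1.2972 − cos 1.0472) = 2.1894

(0.2903, 2.1894, 1.2972)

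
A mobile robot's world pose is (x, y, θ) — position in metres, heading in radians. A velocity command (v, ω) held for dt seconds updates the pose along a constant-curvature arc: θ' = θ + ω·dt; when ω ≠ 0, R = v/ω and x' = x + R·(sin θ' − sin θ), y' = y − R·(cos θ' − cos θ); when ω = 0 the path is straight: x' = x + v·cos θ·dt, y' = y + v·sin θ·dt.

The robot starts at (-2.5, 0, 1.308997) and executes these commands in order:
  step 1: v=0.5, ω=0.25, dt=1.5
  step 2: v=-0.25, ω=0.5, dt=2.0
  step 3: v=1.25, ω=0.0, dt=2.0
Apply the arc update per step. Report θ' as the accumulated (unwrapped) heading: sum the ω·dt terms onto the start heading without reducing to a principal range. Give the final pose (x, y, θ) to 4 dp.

(-4.4115, 1.4560, 2.6840)

step 1: θ'=1.6840 (R=2.0000) → pose (-2.4447, 0.7436, 1.6840)
step 2: θ'=2.6840 (R=-0.5000) → pose (-2.1687, 0.3515, 2.6840)
step 3: θ'=2.6840 (straight) → pose (-4.4115, 1.4560, 2.6840)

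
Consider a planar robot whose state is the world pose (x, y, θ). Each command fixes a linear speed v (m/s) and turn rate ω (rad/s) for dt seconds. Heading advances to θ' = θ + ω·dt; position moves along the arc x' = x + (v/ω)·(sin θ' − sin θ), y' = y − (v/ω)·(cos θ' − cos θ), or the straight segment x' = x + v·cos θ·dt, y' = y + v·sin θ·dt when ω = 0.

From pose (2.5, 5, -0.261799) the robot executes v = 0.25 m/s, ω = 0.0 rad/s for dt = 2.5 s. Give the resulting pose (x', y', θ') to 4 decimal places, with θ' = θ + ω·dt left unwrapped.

θ' = -0.2618 + 0.0·2.5 = -0.2618
ω = 0 → straight: x' = 2.5 + 0.25·cos(-0.2618)·2.5 = 3.1037
y' = 5 + 0.25·sin(-0.2618)·2.5 = 4.8382

(3.1037, 4.8382, -0.2618)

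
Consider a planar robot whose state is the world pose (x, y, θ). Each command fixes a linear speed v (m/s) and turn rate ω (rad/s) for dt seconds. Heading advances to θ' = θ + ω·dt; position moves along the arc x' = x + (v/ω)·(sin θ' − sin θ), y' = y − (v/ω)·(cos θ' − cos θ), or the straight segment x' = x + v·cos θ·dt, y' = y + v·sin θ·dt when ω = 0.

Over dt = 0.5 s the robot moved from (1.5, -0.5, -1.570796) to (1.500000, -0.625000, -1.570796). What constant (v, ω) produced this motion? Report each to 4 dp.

v = 0.2500, ω = 0.0000

Δθ = -1.570796 − -1.570796 = 0.000000
ω = Δθ/dt = 0.000000/0.5 = 0.0000
ω = 0 → v = (Δx·cos θ + Δy·sin θ)/dt = 0.2500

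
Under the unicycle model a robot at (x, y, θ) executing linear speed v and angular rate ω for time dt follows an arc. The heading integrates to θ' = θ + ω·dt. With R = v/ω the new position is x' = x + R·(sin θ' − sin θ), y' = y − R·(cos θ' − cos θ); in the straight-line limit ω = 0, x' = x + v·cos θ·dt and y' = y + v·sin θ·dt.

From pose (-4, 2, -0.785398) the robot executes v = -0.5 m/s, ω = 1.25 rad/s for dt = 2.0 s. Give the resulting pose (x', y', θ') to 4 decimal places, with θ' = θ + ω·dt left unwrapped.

θ' = -0.7854 + 1.25·2.0 = 1.7146
R = v/ω = -0.5/1.25 = -0.4000
x' = -4 + -0.4000·(sin 1.7146 − sin -0.7854) = -4.6787
y' = 2 − -0.4000·(cos 1.7146 − cos -0.7854) = 1.6598

(-4.6787, 1.6598, 1.7146)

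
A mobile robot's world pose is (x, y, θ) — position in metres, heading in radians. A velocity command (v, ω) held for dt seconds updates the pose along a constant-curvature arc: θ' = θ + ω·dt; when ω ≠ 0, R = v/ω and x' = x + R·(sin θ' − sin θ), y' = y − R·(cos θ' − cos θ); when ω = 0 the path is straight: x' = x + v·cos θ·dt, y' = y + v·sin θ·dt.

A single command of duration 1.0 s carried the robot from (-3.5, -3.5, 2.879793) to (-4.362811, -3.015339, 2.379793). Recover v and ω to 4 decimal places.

Δθ = 2.379793 − 2.879793 = -0.500000
ω = Δθ/dt = -0.500000/1.0 = -0.5000
R = Δx/(sin θ' − sin θ) = -2.0000
v = R·ω = -2.0000·-0.5000 = 1.0000

v = 1.0000, ω = -0.5000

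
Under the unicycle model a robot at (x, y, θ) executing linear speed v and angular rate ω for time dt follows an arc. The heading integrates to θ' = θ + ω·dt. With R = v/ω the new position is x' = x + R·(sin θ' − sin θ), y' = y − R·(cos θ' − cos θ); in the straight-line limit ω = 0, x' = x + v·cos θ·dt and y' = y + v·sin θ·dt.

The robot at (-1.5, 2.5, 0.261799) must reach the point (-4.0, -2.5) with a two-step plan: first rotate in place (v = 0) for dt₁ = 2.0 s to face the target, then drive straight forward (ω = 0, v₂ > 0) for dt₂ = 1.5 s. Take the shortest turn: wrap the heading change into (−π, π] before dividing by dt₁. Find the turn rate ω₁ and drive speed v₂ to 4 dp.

ω₁ = -1.1481, v₂ = 3.7268

heading to target = atan2(-2.5−2.5, -4−-1.5) = -2.0344
Δθ = wrap(-2.0344 − 0.2618) = -2.2962; ω₁ = Δθ/dt₁ = -1.1481
distance = √((-4−-1.5)² + (-2.5−2.5)²) = 5.5902; v₂ = distance/dt₂ = 3.7268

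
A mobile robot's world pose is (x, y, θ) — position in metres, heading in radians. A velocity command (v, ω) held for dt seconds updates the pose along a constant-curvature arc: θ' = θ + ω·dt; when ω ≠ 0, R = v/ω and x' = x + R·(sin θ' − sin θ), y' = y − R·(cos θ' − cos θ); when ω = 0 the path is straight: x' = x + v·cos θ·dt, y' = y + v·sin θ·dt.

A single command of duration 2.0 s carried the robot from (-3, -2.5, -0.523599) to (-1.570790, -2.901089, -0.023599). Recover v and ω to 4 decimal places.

v = 0.7500, ω = 0.2500

Δθ = -0.023599 − -0.523599 = 0.500000
ω = Δθ/dt = 0.500000/2.0 = 0.2500
R = Δx/(sin θ' − sin θ) = 3.0000
v = R·ω = 3.0000·0.2500 = 0.7500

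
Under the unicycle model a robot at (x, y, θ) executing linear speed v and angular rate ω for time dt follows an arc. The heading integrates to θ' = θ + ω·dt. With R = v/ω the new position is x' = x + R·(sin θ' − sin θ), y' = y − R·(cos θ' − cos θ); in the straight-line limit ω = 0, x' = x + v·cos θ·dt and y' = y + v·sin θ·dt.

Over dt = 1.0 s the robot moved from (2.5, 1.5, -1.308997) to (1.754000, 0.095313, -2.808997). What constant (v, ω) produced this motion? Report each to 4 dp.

v = 1.7500, ω = -1.5000

Δθ = -2.808997 − -1.308997 = -1.500000
ω = Δθ/dt = -1.500000/1.0 = -1.5000
R = −Δy/(cos θ' − cos θ) = -1.1667
v = R·ω = -1.1667·-1.5000 = 1.7500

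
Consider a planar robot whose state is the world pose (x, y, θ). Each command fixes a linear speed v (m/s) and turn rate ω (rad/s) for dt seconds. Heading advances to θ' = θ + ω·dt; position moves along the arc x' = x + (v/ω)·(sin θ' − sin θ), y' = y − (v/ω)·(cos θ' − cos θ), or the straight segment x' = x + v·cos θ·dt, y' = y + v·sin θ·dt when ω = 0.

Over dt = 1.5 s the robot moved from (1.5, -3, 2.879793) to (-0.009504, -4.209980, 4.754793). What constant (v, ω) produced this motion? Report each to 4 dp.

v = 1.5000, ω = 1.2500

Δθ = 4.754793 − 2.879793 = 1.875000
ω = Δθ/dt = 1.875000/1.5 = 1.2500
R = Δx/(sin θ' − sin θ) = 1.2000
v = R·ω = 1.2000·1.2500 = 1.5000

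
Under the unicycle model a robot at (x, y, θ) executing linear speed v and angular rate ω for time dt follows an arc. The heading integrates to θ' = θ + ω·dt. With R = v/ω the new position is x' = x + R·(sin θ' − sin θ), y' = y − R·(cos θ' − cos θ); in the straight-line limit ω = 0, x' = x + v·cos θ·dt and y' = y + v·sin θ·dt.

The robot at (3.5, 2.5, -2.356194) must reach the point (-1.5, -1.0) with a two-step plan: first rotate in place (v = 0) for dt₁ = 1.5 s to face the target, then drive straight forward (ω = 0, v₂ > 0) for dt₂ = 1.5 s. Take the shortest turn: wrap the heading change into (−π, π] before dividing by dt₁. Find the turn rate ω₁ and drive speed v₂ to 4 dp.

ω₁ = -0.1164, v₂ = 4.0689

heading to target = atan2(-1−2.5, -1.5−3.5) = -2.5309
Δθ = wrap(-2.5309 − -2.3562) = -0.1747; ω₁ = Δθ/dt₁ = -0.1164
distance = √((-1.5−3.5)² + (-1−2.5)²) = 6.1033; v₂ = distance/dt₂ = 4.0689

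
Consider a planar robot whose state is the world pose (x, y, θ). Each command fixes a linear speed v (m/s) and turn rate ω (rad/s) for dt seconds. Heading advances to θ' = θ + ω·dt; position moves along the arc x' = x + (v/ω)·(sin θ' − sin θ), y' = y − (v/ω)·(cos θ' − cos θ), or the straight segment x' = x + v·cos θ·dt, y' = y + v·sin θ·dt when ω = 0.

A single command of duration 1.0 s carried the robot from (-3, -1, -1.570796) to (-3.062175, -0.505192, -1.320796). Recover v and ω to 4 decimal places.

v = -0.5000, ω = 0.2500

Δθ = -1.320796 − -1.570796 = 0.250000
ω = Δθ/dt = 0.250000/1.0 = 0.2500
R = −Δy/(cos θ' − cos θ) = -2.0000
v = R·ω = -2.0000·0.2500 = -0.5000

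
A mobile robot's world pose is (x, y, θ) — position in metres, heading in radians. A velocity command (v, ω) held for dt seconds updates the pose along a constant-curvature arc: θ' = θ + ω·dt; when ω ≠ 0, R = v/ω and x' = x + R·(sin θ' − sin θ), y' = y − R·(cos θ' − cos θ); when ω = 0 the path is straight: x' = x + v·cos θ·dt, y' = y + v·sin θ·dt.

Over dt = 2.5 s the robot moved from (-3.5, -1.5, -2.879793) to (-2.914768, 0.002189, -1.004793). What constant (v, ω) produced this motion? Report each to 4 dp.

Δθ = -1.004793 − -2.879793 = 1.875000
ω = Δθ/dt = 1.875000/2.5 = 0.7500
R = −Δy/(cos θ' − cos θ) = -1.0000
v = R·ω = -1.0000·0.7500 = -0.7500

v = -0.7500, ω = 0.7500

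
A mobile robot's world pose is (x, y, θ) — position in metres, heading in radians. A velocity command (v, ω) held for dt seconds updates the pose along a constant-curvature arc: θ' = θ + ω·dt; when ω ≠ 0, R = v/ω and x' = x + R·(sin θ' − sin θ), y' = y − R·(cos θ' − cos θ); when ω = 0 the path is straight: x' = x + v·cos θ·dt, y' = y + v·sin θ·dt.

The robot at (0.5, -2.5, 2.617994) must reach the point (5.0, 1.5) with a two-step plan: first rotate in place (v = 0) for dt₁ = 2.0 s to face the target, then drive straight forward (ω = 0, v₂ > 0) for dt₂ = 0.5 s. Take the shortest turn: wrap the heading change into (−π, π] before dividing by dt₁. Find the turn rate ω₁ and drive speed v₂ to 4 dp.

ω₁ = -0.9457, v₂ = 12.0416

heading to target = atan2(1.5−-2.5, 5−0.5) = 0.7266
Δθ = wrap(0.7266 − 2.6180) = -1.8914; ω₁ = Δθ/dt₁ = -0.9457
distance = √((5−0.5)² + (1.5−-2.5)²) = 6.0208; v₂ = distance/dt₂ = 12.0416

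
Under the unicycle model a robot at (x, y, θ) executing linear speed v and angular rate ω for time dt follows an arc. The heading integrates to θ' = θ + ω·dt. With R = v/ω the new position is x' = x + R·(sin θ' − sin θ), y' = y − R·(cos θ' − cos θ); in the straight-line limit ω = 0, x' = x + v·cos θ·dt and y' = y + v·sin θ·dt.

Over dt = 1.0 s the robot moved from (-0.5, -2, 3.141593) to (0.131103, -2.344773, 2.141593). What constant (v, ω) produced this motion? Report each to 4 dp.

v = -0.7500, ω = -1.0000

Δθ = 2.141593 − 3.141593 = -1.000000
ω = Δθ/dt = -1.000000/1.0 = -1.0000
R = Δx/(sin θ' − sin θ) = 0.7500
v = R·ω = 0.7500·-1.0000 = -0.7500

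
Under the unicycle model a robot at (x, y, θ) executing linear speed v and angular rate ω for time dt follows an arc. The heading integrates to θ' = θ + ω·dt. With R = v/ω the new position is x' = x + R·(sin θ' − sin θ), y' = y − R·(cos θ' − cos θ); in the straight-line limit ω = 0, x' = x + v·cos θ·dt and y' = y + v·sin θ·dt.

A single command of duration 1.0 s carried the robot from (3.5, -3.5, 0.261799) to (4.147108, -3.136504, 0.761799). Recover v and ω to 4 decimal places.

Δθ = 0.761799 − 0.261799 = 0.500000
ω = Δθ/dt = 0.500000/1.0 = 0.5000
R = Δx/(sin θ' − sin θ) = 1.5000
v = R·ω = 1.5000·0.5000 = 0.7500

v = 0.7500, ω = 0.5000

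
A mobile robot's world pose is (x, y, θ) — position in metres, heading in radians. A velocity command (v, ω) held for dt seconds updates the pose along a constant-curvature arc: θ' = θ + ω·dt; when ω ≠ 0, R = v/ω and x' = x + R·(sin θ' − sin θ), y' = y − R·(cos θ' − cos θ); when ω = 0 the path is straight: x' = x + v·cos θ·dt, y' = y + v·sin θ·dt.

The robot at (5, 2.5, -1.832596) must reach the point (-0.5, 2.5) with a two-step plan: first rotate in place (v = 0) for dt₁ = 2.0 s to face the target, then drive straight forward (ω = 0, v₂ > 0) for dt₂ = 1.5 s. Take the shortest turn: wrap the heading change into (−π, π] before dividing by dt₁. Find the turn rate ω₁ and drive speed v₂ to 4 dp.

heading to target = atan2(2.5−2.5, -0.5−5) = 3.1416
Δθ = wrap(3.1416 − -1.8326) = -1.3090; ω₁ = Δθ/dt₁ = -0.6545
distance = √((-0.5−5)² + (2.5−2.5)²) = 5.5000; v₂ = distance/dt₂ = 3.6667

ω₁ = -0.6545, v₂ = 3.6667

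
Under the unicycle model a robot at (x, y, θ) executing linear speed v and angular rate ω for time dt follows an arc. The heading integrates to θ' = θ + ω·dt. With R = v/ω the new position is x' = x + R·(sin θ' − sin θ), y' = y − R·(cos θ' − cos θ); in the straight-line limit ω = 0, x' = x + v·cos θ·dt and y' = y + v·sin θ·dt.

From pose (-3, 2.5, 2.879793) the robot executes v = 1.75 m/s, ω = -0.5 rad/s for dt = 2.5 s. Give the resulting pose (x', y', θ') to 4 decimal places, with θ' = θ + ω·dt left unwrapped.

θ' = 2.8798 + -0.5·2.5 = 1.6298
R = v/ω = 1.75/-0.5 = -3.5000
x' = -3 + -3.5000·(sin 1.6298 − sin 2.8798) = -5.5880
y' = 2.5 − -3.5000·(cos 1.6298 − cos 2.8798) = 5.6744

(-5.5880, 5.6744, 1.6298)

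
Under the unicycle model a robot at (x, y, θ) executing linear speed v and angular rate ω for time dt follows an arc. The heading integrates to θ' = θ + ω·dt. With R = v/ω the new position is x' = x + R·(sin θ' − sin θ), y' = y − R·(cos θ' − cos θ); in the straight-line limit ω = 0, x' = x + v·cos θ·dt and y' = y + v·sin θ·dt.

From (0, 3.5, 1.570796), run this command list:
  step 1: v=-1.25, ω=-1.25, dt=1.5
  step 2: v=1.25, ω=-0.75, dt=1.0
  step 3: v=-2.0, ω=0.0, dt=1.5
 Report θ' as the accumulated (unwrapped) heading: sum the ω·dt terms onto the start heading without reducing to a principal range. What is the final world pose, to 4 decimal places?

(-1.8313, 4.3875, -1.0542)

step 1: θ'=-0.3042 (R=1.0000) → pose (-1.2995, 2.5459, -0.3042)
step 2: θ'=-1.0542 (R=-1.6667) → pose (-0.3496, 1.7790, -1.0542)
step 3: θ'=-1.0542 (straight) → pose (-1.8313, 4.3875, -1.0542)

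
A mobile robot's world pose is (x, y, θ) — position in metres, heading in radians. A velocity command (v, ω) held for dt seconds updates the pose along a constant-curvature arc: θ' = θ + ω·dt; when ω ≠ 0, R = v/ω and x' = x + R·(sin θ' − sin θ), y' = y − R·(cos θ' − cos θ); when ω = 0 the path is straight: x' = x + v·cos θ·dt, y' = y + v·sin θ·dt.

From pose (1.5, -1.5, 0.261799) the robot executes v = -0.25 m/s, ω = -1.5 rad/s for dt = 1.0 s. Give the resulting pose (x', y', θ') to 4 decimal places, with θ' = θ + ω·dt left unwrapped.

(1.2993, -1.3934, -1.2382)

θ' = 0.2618 + -1.5·1.0 = -1.2382
R = v/ω = -0.25/-1.5 = 0.1667
x' = 1.5 + 0.1667·(sin -1.2382 − sin 0.2618) = 1.2993
y' = -1.5 − 0.1667·(cos -1.2382 − cos 0.2618) = -1.3934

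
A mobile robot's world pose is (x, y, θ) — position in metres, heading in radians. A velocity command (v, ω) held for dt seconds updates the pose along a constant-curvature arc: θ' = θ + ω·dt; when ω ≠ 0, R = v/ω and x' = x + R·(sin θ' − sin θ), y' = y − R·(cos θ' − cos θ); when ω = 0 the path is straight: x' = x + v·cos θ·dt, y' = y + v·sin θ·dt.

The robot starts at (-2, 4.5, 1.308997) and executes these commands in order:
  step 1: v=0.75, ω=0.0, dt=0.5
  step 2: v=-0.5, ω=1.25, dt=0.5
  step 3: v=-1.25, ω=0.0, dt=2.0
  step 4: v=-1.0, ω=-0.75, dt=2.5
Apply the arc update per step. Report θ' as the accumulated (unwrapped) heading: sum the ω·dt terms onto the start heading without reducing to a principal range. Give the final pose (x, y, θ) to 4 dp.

(-2.1700, 0.4750, 0.0590)

step 1: θ'=1.3090 (straight) → pose (-1.9029, 4.8622, 1.3090)
step 2: θ'=1.9340 (R=-0.4000) → pose (-1.8905, 4.6166, 1.9340)
step 3: θ'=1.9340 (straight) → pose (-1.0023, 2.2797, 1.9340)
step 4: θ'=0.0590 (R=1.3333) → pose (-2.1700, 0.4750, 0.0590)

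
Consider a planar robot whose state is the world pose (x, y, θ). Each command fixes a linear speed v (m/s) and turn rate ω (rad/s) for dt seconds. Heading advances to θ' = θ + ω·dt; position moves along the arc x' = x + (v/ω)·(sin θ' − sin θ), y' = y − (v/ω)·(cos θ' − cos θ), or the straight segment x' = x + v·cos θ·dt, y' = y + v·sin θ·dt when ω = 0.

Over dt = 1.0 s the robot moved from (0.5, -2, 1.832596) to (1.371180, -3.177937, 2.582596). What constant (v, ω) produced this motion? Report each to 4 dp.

Δθ = 2.582596 − 1.832596 = 0.750000
ω = Δθ/dt = 0.750000/1.0 = 0.7500
R = −Δy/(cos θ' − cos θ) = -2.0000
v = R·ω = -2.0000·0.7500 = -1.5000

v = -1.5000, ω = 0.7500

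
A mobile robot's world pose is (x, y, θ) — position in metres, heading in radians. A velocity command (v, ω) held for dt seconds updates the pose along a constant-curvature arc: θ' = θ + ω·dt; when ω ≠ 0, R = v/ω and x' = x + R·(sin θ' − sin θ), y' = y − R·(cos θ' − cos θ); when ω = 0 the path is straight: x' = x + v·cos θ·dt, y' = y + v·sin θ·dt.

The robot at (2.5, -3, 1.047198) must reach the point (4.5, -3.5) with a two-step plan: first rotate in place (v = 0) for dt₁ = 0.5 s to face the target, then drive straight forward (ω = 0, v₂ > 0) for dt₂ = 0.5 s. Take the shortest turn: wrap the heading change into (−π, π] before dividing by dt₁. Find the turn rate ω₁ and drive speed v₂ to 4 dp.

ω₁ = -2.5844, v₂ = 4.1231

heading to target = atan2(-3.5−-3, 4.5−2.5) = -0.2450
Δθ = wrap(-0.2450 − 1.0472) = -1.2922; ω₁ = Δθ/dt₁ = -2.5844
distance = √((4.5−2.5)² + (-3.5−-3)²) = 2.0616; v₂ = distance/dt₂ = 4.1231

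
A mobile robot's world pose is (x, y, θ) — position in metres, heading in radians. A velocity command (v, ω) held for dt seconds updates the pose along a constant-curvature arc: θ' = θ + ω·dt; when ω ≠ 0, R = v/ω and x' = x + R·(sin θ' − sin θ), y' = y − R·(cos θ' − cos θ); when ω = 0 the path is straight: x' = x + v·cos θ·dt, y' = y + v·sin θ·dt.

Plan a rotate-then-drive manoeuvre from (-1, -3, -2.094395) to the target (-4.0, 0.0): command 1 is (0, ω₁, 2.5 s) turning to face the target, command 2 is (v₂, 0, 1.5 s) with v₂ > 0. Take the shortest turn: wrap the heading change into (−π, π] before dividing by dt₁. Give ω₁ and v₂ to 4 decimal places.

ω₁ = -0.7330, v₂ = 2.8284

heading to target = atan2(0−-3, -4−-1) = 2.3562
Δθ = wrap(2.3562 − -2.0944) = -1.8326; ω₁ = Δθ/dt₁ = -0.7330
distance = √((-4−-1)² + (0−-3)²) = 4.2426; v₂ = distance/dt₂ = 2.8284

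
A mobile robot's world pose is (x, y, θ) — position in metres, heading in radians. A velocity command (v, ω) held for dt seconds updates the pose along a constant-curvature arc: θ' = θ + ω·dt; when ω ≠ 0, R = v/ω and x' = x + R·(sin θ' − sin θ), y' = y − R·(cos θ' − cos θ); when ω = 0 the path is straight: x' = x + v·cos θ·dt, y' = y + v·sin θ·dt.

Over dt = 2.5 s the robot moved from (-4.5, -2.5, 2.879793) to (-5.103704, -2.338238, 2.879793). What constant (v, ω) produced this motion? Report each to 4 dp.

Δθ = 2.879793 − 2.879793 = 0.000000
ω = Δθ/dt = 0.000000/2.5 = 0.0000
ω = 0 → v = (Δx·cos θ + Δy·sin θ)/dt = 0.2500

v = 0.2500, ω = 0.0000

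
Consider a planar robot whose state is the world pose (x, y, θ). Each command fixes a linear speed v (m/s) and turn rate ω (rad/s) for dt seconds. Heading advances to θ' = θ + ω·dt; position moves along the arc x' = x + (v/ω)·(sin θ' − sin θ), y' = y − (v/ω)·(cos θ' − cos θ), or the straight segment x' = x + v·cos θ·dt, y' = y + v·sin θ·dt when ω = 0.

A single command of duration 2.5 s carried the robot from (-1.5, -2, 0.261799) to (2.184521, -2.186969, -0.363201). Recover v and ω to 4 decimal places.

Δθ = -0.363201 − 0.261799 = -0.625000
ω = Δθ/dt = -0.625000/2.5 = -0.2500
R = Δx/(sin θ' − sin θ) = -6.0000
v = R·ω = -6.0000·-0.2500 = 1.5000

v = 1.5000, ω = -0.2500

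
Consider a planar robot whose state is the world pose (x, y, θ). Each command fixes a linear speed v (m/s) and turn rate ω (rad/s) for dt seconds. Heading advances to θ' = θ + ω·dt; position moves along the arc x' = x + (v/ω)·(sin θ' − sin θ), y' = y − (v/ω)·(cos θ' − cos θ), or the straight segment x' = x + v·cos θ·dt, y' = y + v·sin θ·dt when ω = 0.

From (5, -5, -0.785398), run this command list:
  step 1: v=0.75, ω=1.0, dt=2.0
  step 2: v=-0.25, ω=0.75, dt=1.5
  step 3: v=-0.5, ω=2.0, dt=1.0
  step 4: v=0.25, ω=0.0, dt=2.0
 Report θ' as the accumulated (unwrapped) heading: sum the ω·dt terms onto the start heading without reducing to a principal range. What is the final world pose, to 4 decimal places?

step 1: θ'=1.2146 (R=0.7500) → pose (6.2333, -4.7312, 1.2146)
step 2: θ'=2.3396 (R=-0.3333) → pose (6.3061, -5.0792, 2.3396)
step 3: θ'=4.3396 (R=-0.2500) → pose (6.7186, -4.9964, 4.3396)
step 4: θ'=4.3396 (straight) → pose (6.5365, -5.4621, 4.3396)

(6.5365, -5.4621, 4.3396)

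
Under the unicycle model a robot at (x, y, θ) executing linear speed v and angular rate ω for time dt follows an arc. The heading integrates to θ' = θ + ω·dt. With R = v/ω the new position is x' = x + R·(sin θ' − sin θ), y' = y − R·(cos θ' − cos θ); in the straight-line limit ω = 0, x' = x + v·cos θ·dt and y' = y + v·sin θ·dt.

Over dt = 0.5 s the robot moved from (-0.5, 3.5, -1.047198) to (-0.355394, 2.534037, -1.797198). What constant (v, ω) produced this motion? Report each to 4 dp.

v = 2.0000, ω = -1.5000

Δθ = -1.797198 − -1.047198 = -0.750000
ω = Δθ/dt = -0.750000/0.5 = -1.5000
R = −Δy/(cos θ' − cos θ) = -1.3333
v = R·ω = -1.3333·-1.5000 = 2.0000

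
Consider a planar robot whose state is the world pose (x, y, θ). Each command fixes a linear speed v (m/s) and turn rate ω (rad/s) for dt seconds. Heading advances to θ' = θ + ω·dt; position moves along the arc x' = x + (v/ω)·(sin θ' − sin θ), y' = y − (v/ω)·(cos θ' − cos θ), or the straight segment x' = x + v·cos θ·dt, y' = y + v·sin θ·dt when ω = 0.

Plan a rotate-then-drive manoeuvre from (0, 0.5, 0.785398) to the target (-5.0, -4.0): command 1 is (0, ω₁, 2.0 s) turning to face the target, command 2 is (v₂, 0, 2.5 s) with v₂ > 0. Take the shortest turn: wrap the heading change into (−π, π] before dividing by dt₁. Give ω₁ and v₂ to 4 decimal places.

ω₁ = 1.5445, v₂ = 2.6907

heading to target = atan2(-4−0.5, -5−0) = -2.4088
Δθ = wrap(-2.4088 − 0.7854) = 3.0890; ω₁ = Δθ/dt₁ = 1.5445
distance = √((-5−0)² + (-4−0.5)²) = 6.7268; v₂ = distance/dt₂ = 2.6907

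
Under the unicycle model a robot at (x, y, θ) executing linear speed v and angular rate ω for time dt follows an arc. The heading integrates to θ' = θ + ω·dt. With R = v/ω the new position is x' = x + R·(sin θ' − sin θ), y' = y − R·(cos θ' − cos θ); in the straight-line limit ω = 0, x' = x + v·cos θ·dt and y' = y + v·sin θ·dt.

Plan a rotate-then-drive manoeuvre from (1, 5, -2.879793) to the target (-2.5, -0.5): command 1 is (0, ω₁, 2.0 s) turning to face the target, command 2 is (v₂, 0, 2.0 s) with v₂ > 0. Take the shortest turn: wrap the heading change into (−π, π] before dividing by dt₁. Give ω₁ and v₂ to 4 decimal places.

ω₁ = 0.3711, v₂ = 3.2596

heading to target = atan2(-0.5−5, -2.5−1) = -2.1375
Δθ = wrap(-2.1375 − -2.8798) = 0.7423; ω₁ = Δθ/dt₁ = 0.3711
distance = √((-2.5−1)² + (-0.5−5)²) = 6.5192; v₂ = distance/dt₂ = 3.2596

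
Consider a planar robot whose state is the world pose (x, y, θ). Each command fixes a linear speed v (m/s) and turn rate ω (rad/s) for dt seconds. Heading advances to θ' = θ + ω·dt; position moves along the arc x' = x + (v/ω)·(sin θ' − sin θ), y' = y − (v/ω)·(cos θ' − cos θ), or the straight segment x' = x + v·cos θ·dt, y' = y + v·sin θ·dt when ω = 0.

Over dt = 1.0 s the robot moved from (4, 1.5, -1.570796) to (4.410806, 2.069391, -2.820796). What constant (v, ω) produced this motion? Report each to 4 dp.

v = -0.7500, ω = -1.2500

Δθ = -2.820796 − -1.570796 = -1.250000
ω = Δθ/dt = -1.250000/1.0 = -1.2500
R = −Δy/(cos θ' − cos θ) = 0.6000
v = R·ω = 0.6000·-1.2500 = -0.7500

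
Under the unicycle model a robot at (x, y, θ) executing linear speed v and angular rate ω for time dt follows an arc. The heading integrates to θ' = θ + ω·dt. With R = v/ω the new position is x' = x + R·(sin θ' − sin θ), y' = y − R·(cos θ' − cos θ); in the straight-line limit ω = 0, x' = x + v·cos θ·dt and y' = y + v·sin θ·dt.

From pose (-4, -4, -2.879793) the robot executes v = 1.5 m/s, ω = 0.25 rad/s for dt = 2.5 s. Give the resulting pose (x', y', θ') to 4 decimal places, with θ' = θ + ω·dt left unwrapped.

(-7.0974, -6.0042, -2.2548)

θ' = -2.8798 + 0.25·2.5 = -2.2548
R = v/ω = 1.5/0.25 = 6.0000
x' = -4 + 6.0000·(sin -2.2548 − sin -2.8798) = -7.0974
y' = -4 − 6.0000·(cos -2.2548 − cos -2.8798) = -6.0042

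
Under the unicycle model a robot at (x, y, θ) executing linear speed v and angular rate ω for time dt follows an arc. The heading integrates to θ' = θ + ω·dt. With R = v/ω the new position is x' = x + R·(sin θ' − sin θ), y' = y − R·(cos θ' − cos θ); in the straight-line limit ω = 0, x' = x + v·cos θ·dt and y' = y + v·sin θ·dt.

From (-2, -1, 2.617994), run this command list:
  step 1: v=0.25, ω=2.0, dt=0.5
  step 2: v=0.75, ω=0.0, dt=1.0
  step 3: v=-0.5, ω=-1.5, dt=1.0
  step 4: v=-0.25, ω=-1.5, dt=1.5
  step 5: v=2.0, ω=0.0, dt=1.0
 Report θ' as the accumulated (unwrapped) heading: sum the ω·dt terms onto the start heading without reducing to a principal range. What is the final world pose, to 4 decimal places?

(-0.5305, -1.9791, -0.1320)

step 1: θ'=3.6180 (R=0.1250) → pose (-2.1198, -0.9972, 3.6180)
step 2: θ'=3.6180 (straight) → pose (-2.7863, -1.3411, 3.6180)
step 3: θ'=2.1180 (R=0.3333) → pose (-2.3488, -1.4639, 2.1180)
step 4: θ'=-0.1320 (R=0.1667) → pose (-2.5131, -1.7158, -0.1320)
step 5: θ'=-0.1320 (straight) → pose (-0.5305, -1.9791, -0.1320)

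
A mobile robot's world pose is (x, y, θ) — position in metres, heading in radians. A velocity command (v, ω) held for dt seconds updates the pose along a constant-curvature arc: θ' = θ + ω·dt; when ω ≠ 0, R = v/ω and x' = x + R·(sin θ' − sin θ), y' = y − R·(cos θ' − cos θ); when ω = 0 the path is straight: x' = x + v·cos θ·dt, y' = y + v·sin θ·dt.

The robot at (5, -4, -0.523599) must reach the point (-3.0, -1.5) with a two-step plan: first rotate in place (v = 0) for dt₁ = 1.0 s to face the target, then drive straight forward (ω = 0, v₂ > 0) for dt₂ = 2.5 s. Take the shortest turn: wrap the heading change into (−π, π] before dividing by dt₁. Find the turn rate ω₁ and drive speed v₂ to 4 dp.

ω₁ = -2.9209, v₂ = 3.3526

heading to target = atan2(-1.5−-4, -3−5) = 2.8387
Δθ = wrap(2.8387 − -0.5236) = -2.9209; ω₁ = Δθ/dt₁ = -2.9209
distance = √((-3−5)² + (-1.5−-4)²) = 8.3815; v₂ = distance/dt₂ = 3.3526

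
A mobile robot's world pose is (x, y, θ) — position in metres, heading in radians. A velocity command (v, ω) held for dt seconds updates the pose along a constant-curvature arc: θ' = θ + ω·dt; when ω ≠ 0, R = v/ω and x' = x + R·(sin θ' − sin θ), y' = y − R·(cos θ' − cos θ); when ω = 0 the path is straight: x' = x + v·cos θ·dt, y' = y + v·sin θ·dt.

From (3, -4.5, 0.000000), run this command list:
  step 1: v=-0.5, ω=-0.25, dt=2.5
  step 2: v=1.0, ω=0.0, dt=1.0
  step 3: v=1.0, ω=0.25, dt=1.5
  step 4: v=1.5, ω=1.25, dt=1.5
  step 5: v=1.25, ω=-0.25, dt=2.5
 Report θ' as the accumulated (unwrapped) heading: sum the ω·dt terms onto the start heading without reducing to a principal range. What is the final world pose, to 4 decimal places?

step 1: θ'=-0.6250 (R=2.0000) → pose (1.8298, -4.1219, -0.6250)
step 2: θ'=-0.6250 (straight) → pose (2.6408, -4.7070, -0.6250)
step 3: θ'=-0.2500 (R=4.0000) → pose (3.9915, -5.3388, -0.2500)
step 4: θ'=1.6250 (R=1.2000) → pose (5.4867, -4.1111, 1.6250)
step 5: θ'=1.0000 (R=-5.0000) → pose (6.2720, -1.1387, 1.0000)

(6.2720, -1.1387, 1.0000)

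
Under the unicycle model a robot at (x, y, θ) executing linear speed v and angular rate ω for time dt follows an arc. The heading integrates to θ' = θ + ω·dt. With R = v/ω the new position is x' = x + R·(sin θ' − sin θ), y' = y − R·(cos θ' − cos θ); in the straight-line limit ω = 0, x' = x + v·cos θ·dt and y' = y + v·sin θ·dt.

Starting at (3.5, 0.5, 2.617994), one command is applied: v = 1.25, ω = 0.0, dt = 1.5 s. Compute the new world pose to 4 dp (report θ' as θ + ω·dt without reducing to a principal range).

θ' = 2.6180 + 0.0·1.5 = 2.6180
ω = 0 → straight: x' = 3.5 + 1.25·cos(2.6180)·1.5 = 1.8762
y' = 0.5 + 1.25·sin(2.6180)·1.5 = 1.4375

(1.8762, 1.4375, 2.6180)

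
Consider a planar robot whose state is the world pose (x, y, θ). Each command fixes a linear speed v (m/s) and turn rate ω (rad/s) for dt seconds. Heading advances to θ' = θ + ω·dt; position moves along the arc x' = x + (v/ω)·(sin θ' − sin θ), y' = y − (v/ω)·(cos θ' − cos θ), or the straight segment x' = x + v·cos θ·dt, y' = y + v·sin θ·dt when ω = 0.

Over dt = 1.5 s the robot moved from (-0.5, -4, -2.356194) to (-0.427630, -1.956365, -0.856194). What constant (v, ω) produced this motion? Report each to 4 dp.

Δθ = -0.856194 − -2.356194 = 1.500000
ω = Δθ/dt = 1.500000/1.5 = 1.0000
R = −Δy/(cos θ' − cos θ) = -1.5000
v = R·ω = -1.5000·1.0000 = -1.5000

v = -1.5000, ω = 1.0000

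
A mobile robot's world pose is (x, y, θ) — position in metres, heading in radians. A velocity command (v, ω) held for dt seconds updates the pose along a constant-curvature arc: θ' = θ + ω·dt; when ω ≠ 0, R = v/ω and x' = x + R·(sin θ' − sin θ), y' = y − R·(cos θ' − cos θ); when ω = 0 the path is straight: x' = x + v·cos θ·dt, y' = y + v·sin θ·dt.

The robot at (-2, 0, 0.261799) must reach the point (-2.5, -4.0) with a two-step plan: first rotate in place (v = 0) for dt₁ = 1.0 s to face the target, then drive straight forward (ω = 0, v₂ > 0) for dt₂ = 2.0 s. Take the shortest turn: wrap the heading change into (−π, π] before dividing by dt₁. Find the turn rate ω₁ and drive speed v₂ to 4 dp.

ω₁ = -1.9570, v₂ = 2.0156

heading to target = atan2(-4−0, -2.5−-2) = -1.6952
Δθ = wrap(-1.6952 − 0.2618) = -1.9570; ω₁ = Δθ/dt₁ = -1.9570
distance = √((-2.5−-2)² + (-4−0)²) = 4.0311; v₂ = distance/dt₂ = 2.0156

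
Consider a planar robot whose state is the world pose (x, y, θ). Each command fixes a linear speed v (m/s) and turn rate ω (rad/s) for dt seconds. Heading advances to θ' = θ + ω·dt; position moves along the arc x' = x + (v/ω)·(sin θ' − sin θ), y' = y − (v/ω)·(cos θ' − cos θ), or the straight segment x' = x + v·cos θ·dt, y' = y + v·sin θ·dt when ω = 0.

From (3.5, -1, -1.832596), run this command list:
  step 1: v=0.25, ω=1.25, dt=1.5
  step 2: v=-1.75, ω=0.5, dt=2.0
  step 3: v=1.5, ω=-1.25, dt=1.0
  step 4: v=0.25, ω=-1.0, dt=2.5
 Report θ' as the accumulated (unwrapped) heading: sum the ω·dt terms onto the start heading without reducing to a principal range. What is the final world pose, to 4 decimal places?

step 1: θ'=0.0424 (R=0.2000) → pose (3.7017, -1.2516, 0.0424)
step 2: θ'=1.0424 (R=-3.5000) → pose (0.8274, -2.9839, 1.0424)
step 3: θ'=-0.2076 (R=-1.2000) → pose (2.1110, -2.4147, -0.2076)
step 4: θ'=-2.7076 (R=-0.2500) → pose (2.1646, -2.8861, -2.7076)

(2.1646, -2.8861, -2.7076)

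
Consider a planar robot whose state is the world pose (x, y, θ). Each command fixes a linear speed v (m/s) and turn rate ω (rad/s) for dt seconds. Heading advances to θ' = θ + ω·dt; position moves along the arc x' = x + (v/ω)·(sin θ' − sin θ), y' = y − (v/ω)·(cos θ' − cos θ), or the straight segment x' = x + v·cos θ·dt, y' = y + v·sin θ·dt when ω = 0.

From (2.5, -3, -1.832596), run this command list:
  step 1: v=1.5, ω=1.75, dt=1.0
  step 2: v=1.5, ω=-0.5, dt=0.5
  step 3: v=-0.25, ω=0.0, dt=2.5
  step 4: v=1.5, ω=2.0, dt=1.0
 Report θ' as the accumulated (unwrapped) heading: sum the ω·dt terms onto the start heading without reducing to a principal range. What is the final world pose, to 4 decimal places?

step 1: θ'=-0.0826 (R=0.8571) → pose (3.2572, -4.0761, -0.0826)
step 2: θ'=-0.3326 (R=-3.0000) → pose (3.9892, -4.2302, -0.3326)
step 3: θ'=-0.3326 (straight) → pose (3.3985, -4.0262, -0.3326)
step 4: θ'=1.6674 (R=0.7500) → pose (4.3898, -3.2449, 1.6674)

(4.3898, -3.2449, 1.6674)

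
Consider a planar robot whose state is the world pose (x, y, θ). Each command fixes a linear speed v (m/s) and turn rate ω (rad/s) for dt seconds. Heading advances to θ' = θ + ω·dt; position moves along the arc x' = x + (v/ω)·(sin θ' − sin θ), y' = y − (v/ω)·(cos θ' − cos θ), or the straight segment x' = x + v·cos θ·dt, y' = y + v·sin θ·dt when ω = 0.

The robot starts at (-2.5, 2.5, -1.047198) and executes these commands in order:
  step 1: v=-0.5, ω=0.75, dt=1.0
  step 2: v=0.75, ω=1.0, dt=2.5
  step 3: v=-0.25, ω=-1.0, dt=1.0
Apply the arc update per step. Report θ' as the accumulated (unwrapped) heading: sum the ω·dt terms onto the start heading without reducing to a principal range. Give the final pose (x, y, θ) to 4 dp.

step 1: θ'=-0.2972 (R=-0.6667) → pose (-2.8821, 2.8041, -0.2972)
step 2: θ'=2.2028 (R=0.7500) → pose (-2.0574, 3.9643, 2.2028)
step 3: θ'=1.2028 (R=0.2500) → pose (-2.0258, 3.7267, 1.2028)

(-2.0258, 3.7267, 1.2028)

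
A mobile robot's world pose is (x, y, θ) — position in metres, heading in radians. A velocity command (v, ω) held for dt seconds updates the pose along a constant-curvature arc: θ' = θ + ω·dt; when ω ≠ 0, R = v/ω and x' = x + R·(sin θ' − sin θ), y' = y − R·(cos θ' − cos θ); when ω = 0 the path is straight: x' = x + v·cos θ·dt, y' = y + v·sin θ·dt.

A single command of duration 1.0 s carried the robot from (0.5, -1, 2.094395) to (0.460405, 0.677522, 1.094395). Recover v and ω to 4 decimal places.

Δθ = 1.094395 − 2.094395 = -1.000000
ω = Δθ/dt = -1.000000/1.0 = -1.0000
R = −Δy/(cos θ' − cos θ) = -1.7500
v = R·ω = -1.7500·-1.0000 = 1.7500

v = 1.7500, ω = -1.0000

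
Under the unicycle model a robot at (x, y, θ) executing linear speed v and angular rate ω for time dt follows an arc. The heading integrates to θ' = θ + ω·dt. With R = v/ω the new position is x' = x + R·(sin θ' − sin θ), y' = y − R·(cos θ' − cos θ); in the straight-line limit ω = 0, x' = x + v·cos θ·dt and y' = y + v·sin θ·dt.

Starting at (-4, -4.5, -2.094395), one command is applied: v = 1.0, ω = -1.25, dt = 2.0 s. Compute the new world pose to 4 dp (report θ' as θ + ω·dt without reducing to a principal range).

θ' = -2.0944 + -1.25·2.0 = -4.5944
R = v/ω = 1.0/-1.25 = -0.8000
x' = -4 + -0.8000·(sin -4.5944 − sin -2.0944) = -5.4873
y' = -4.5 − -0.8000·(cos -4.5944 − cos -2.0944) = -4.1942

(-5.4873, -4.1942, -4.5944)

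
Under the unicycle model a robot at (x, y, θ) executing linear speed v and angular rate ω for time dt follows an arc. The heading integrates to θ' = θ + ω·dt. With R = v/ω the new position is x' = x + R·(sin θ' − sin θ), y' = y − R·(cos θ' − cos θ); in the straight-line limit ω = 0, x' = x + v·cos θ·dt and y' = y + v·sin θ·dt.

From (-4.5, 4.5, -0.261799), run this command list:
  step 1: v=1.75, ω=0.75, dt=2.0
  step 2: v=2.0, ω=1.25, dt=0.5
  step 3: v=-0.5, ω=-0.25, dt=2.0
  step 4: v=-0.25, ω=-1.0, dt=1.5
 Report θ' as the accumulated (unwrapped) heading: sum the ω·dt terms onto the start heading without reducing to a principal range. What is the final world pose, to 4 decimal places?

(-1.9076, 5.7907, -0.1368)

step 1: θ'=1.2382 (R=2.3333) → pose (-1.6906, 5.9920, 1.2382)
step 2: θ'=1.8632 (R=1.6000) → pose (-1.6709, 6.9756, 1.8632)
step 3: θ'=1.3632 (R=2.0000) → pose (-1.6289, 5.9869, 1.3632)
step 4: θ'=-0.1368 (R=0.2500) → pose (-1.9076, 5.7907, -0.1368)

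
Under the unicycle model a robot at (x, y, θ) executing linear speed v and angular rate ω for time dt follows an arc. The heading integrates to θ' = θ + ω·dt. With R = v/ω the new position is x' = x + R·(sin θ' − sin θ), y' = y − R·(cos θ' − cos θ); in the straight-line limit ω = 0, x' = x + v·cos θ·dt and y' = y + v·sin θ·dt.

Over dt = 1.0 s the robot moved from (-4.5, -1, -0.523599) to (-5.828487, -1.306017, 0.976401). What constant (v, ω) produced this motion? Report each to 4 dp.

v = -1.5000, ω = 1.5000

Δθ = 0.976401 − -0.523599 = 1.500000
ω = Δθ/dt = 1.500000/1.0 = 1.5000
R = Δx/(sin θ' − sin θ) = -1.0000
v = R·ω = -1.0000·1.5000 = -1.5000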